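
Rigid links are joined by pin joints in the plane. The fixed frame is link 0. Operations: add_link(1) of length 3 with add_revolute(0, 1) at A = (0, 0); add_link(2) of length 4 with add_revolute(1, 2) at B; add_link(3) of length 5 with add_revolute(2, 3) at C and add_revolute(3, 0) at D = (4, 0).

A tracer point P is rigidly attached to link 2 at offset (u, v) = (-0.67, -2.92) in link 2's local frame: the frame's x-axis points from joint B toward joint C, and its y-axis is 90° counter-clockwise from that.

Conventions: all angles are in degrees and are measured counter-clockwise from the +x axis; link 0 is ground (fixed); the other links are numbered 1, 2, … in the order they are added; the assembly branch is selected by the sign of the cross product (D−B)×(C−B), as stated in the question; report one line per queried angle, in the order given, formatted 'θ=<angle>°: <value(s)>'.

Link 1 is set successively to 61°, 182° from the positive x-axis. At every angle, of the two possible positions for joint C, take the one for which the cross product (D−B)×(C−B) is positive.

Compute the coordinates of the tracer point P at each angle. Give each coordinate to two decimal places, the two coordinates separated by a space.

A=(0,0), D=(4.00,0)
θ=61°: B = A + 3.00·(cos61°, sin61°) = (1.4544, 2.6239)
θ=61°: |BD| = 3.6558
θ=61°: circle(B,4.00) ∩ circle(D,5.00): a=0.5969, h=3.9552
θ=61°:   candidates: C₊=(4.7089,4.9495) cross=14.459; C₋=(-0.9687,-0.5587) cross=-14.459
θ=61°:   branch + wants cross > 0 → take C=(4.7089,4.9495) (cross=14.459)
θ=61°: ex = (C−B)/|BC| = (0.8136,0.5814); ey = (-0.5814,0.8136)
θ=61°: P = B + -0.67·ex + -2.92·ey = (2.6070,-0.1414)
θ=182°: B = A + 3.00·(cos182°, sin182°) = (-2.9982, -0.1047)
θ=182°: |BD| = 6.9990
θ=182°: circle(B,4.00) ∩ circle(D,5.00): a=2.8565, h=2.8000
θ=182°:   candidates: C₊=(-0.1839,2.7378) cross=19.597; C₋=(-0.1001,-2.8617) cross=-19.597
θ=182°:   branch + wants cross > 0 → take C=(-0.1839,2.7378) (cross=19.597)
θ=182°: ex = (C−B)/|BC| = (0.7036,0.7106); ey = (-0.7106,0.7036)
θ=182°: P = B + -0.67·ex + -2.92·ey = (-1.3946,-2.6353)

θ=61°: 2.61 -0.14
θ=182°: -1.39 -2.64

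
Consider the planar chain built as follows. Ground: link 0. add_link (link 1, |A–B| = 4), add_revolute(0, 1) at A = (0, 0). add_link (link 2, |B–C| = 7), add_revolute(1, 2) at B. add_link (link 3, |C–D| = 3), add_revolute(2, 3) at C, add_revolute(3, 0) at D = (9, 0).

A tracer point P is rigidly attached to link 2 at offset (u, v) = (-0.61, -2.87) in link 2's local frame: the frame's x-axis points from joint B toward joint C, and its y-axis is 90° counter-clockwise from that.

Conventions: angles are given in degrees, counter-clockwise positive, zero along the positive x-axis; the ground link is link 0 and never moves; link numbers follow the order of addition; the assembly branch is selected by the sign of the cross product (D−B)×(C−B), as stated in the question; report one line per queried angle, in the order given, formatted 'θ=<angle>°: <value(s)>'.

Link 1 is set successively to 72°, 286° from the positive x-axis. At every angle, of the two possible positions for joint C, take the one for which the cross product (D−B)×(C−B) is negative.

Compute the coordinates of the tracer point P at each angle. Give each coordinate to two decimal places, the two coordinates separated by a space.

A=(0,0), D=(9.00,0)
θ=72°: B = A + 4.00·(cos72°, sin72°) = (1.2361, 3.8042)
θ=72°: |BD| = 8.6459
θ=72°: circle(B,7.00) ∩ circle(D,3.00): a=6.6362, h=2.2274
θ=72°:   candidates: C₊=(8.1754,2.8844) cross=19.258; C₋=(6.2153,-1.1159) cross=-19.258
θ=72°:   branch - wants cross < 0 → take C=(6.2153,-1.1159) (cross=-19.258)
θ=72°: ex = (C−B)/|BC| = (0.7113,-0.7029); ey = (0.7029,0.7113)
θ=72°: P = B + -0.61·ex + -2.87·ey = (-1.2151,2.1915)
θ=286°: B = A + 4.00·(cos286°, sin286°) = (1.1025, -3.8450)
θ=286°: |BD| = 8.7837
θ=286°: circle(B,7.00) ∩ circle(D,3.00): a=6.6688, h=2.1277
θ=286°:   candidates: C₊=(6.1671,0.9872) cross=18.689; C₋=(8.0298,-2.8388) cross=-18.689
θ=286°:   branch - wants cross < 0 → take C=(8.0298,-2.8388) (cross=-18.689)
θ=286°: ex = (C−B)/|BC| = (0.9896,0.1437); ey = (-0.1437,0.9896)
θ=286°: P = B + -0.61·ex + -2.87·ey = (0.9114,-6.7729)

θ=72°: -1.22 2.19
θ=286°: 0.91 -6.77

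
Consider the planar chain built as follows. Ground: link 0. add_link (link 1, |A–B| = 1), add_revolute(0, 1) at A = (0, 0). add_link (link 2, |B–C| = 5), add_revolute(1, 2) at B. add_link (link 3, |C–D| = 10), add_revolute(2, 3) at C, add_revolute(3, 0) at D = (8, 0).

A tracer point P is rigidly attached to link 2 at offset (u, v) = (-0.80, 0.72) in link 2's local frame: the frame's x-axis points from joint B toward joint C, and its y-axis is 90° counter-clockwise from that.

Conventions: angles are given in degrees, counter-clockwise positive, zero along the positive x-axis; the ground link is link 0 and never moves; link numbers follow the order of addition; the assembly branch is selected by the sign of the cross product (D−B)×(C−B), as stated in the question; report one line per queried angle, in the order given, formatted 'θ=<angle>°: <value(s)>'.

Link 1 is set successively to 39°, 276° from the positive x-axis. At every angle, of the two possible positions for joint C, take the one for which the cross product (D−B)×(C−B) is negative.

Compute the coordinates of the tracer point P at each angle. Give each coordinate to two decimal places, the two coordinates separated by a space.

A=(0,0), D=(8.00,0)
θ=39°: B = A + 1.00·(cos39°, sin39°) = (0.7771, 0.6293)
θ=39°: |BD| = 7.2502
θ=39°: circle(B,5.00) ∩ circle(D,10.00): a=-1.5471, h=4.7546
θ=39°:   candidates: C₊=(-0.3515,5.5003) cross=34.472; C₋=(-1.1769,-3.9731) cross=-34.472
θ=39°:   branch - wants cross < 0 → take C=(-1.1769,-3.9731) (cross=-34.472)
θ=39°: ex = (C−B)/|BC| = (-0.3908,-0.9205); ey = (0.9205,-0.3908)
θ=39°: P = B + -0.80·ex + 0.72·ey = (1.7525,1.0843)
θ=276°: B = A + 1.00·(cos276°, sin276°) = (0.1045, -0.9945)
θ=276°: |BD| = 7.9579
θ=276°: circle(B,5.00) ∩ circle(D,10.00): a=-0.7334, h=4.9459
θ=276°:   candidates: C₊=(-1.2412,3.8210) cross=39.359; C₋=(-0.0050,-5.9933) cross=-39.359
θ=276°:   branch - wants cross < 0 → take C=(-0.0050,-5.9933) (cross=-39.359)
θ=276°: ex = (C−B)/|BC| = (-0.0219,-0.9998); ey = (0.9998,-0.0219)
θ=276°: P = B + -0.80·ex + 0.72·ey = (0.8419,-0.2105)

θ=39°: 1.75 1.08
θ=276°: 0.84 -0.21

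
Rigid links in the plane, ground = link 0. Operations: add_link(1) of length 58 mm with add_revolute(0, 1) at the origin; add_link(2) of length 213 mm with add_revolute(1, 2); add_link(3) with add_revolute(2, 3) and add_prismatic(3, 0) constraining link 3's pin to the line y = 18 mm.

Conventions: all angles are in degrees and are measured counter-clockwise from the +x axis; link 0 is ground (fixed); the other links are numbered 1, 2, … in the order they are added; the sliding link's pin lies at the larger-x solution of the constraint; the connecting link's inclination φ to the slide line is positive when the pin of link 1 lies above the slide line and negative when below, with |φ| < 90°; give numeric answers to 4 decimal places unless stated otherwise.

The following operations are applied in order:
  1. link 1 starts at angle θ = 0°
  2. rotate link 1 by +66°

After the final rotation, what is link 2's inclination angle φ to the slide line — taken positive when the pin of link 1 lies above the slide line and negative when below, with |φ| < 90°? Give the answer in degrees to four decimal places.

geometry: r = 58 mm, L = 213 mm, e = 18 mm; θ starts at 0°
rotate link 1 by +66°: θ ← 0° +66° = 66°
h = r sin θ − e = 52.985637 − 18 = 34.985637
sin φ = h / L = 34.985637 / 213 = 0.16425181
φ = arcsin(0.16425181) = 9.453774°

9.4538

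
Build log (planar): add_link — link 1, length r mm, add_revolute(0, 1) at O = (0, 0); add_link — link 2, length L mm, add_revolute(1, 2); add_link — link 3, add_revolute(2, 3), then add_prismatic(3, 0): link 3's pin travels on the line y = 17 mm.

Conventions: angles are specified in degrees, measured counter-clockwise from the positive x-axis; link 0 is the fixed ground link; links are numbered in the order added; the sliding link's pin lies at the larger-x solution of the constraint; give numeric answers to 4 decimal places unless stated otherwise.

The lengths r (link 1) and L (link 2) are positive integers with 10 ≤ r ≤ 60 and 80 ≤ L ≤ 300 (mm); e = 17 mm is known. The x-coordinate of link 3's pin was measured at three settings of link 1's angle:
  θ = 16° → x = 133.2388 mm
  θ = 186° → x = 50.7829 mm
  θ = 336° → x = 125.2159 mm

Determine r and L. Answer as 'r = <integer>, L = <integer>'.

constraint per measurement: (x − r cos θ)² + (r sin θ − e)² = L²
subtracting the θ₁ and θ₂ equations cancels the r² and L² terms:
r = (x₁² − x₂²) / (2[(x₁cos θ₁ + e sin θ₁) − (x₂cos θ₂ + e sin θ₂)]) = 41.0000 → r = 41
L² = (x₁ − r cos θ₁)² + (r sin θ₁ − e)² = 8835.9963 → L = 94.0000 → L = 94
check at θ₃=336°: x = 125.2159 (printed 125.2159) ✓

r = 41, L = 94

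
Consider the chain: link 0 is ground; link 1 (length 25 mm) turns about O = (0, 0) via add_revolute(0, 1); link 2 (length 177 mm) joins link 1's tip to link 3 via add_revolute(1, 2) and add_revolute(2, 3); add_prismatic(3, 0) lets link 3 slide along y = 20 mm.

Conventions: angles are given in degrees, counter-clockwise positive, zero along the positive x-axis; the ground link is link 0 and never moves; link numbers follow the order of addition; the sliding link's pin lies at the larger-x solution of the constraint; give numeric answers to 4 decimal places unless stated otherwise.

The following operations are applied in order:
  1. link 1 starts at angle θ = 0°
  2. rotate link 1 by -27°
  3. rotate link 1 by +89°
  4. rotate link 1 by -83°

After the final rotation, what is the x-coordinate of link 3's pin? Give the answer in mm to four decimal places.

geometry: r = 25 mm, L = 177 mm, e = 20 mm; θ starts at 0°
rotate link 1 by -27°: θ ← 0° -27° = -27°
rotate link 1 by +89°: θ ← -27° +89° = 62°
rotate link 1 by -83°: θ ← 62° -83° = -21°
crank pin P = (r cos θ, r sin θ) = (23.339511, -8.959199)
h = r sin θ − e = -8.959199 − 20 = -28.959199
x = r cos θ + √(L² − h²) = 23.339511 + 174.614904 = 197.954415

197.9544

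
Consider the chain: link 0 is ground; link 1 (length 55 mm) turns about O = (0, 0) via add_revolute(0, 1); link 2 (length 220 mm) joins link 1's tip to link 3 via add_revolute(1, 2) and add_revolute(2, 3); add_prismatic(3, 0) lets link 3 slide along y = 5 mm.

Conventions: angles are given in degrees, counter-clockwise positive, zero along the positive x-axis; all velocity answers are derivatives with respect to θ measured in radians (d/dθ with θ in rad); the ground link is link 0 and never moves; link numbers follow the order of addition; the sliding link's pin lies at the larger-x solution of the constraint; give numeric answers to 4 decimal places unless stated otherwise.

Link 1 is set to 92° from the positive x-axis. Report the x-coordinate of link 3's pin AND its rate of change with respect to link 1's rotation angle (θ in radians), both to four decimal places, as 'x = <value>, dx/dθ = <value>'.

geometry: r = 55 mm, L = 220 mm, e = 5 mm
crank pin P = (r cos θ, r sin θ) = (-1.919472, 54.966495)
h = r sin θ − e = 54.966495 − 5 = 49.966495
x = r cos θ + √(L² − h²) = -1.919472 + 214.250669 = 212.331197
dx/dθ = −r sin θ − h·r cos θ/√(L² − h²) (θ in radians; h = 49.966495) = -54.518846

x = 212.3312, dx/dθ = -54.5188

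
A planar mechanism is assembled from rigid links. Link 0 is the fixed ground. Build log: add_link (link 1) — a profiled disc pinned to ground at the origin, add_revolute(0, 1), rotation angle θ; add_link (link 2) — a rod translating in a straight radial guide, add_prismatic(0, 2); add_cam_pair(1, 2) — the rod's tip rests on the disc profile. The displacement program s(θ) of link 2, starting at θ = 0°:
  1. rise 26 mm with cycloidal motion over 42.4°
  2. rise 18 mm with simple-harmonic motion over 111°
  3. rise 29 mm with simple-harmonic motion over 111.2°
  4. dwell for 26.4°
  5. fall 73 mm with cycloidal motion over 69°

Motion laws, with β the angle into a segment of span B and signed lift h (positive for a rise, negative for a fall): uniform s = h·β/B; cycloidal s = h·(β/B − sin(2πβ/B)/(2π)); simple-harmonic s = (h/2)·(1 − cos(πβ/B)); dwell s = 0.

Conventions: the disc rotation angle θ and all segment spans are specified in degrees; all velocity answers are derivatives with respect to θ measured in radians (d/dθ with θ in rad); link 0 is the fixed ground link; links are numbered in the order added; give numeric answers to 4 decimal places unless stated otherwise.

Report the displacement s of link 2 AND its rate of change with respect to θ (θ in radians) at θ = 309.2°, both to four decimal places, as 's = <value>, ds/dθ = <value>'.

seg 1 [0°–42.4°] cycloidal, h=26: full span → s += 26 → s = 26.0000
seg 2 [42.4°–153.4°] simple-harmonic, h=18: full span → s += 18 → s = 44.0000
seg 3 [153.4°–264.6°] simple-harmonic, h=29: full span → s += 29 → s = 73.0000
seg 4 [264.6°–291°] dwell: s stays 73.0000
seg 5 [291°–360°] cycloidal, h=-73: θ=309.2° here. β=18.2, B=69. -73·(0.2638 − sin(2π·0.2638)/(2π)) = -7.6802 → s = 65.3198
velocity in seg [291°–360°] (cycloidal), θ in radians: β = 18.2° = 0.3176 rad, B = 69° = 1.2043 rad; ds/dθ = (h/B)(1 − cos(2πβ/B)) = ((-73)/1.2043)(1 − cos(2π·0.2638)) = -65.854592 mm/rad

s = 65.3198, ds/dθ = -65.8546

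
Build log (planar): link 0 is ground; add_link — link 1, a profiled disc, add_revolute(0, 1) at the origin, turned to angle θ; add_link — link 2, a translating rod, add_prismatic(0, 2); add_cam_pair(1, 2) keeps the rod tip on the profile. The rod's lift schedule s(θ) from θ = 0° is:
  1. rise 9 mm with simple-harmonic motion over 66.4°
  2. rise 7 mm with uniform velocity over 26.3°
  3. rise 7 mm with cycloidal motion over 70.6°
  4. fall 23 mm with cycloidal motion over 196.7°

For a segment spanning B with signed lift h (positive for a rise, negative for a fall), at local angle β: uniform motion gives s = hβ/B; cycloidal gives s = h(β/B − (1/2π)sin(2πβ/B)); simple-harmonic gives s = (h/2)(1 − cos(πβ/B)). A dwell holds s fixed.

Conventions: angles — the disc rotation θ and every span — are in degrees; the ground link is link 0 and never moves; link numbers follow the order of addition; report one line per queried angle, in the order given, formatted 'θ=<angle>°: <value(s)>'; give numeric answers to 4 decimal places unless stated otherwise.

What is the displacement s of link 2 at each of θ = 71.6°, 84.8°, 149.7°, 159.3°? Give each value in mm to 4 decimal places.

seg 1 [0°–66.4°] simple-harmonic, h=9: full span → s += 9 → s = 9.0000
seg 2 [66.4°–92.7°] uniform, h=7: θ=71.6° here. β=5.2, B=26.3. 7·5.2/26.3 = 1.3840 → s = 10.3840
seg 2 [66.4°–92.7°] uniform, h=7: θ=84.8° here. β=18.4, B=26.3. 7·18.4/26.3 = 4.8973 → s = 13.8973
seg 2 [66.4°–92.7°] uniform, h=7: full span → s += 7 → s = 16.0000
seg 3 [92.7°–163.3°] cycloidal, h=7: θ=149.7° here. β=57, B=70.6. 7·(0.8074 − sin(2π·0.8074)/(2π)) = 6.6941 → s = 22.6941
seg 3 [92.7°–163.3°] cycloidal, h=7: θ=159.3° here. β=66.6, B=70.6. 7·(0.9433 − sin(2π·0.9433)/(2π)) = 6.9917 → s = 22.9917

θ=71.6°: 10.3840
θ=84.8°: 13.8973
θ=149.7°: 22.6941
θ=159.3°: 22.9917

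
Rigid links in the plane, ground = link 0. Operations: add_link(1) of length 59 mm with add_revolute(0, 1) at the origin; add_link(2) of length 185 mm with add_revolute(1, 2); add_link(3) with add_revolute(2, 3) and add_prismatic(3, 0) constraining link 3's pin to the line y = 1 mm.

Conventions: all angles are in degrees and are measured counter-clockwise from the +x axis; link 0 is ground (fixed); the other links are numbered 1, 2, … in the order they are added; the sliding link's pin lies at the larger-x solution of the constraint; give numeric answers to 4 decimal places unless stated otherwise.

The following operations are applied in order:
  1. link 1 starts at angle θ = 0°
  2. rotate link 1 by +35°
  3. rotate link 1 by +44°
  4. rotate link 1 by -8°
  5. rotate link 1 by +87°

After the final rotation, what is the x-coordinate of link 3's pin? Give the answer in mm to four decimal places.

geometry: r = 59 mm, L = 185 mm, e = 1 mm; θ starts at 0°
rotate link 1 by +35°: θ ← 0° +35° = 35°
rotate link 1 by +44°: θ ← 35° +44° = 79°
rotate link 1 by -8°: θ ← 79° -8° = 71°
rotate link 1 by +87°: θ ← 71° +87° = 158°
crank pin P = (r cos θ, r sin θ) = (-54.703847, 22.101789)
h = r sin θ − e = 22.101789 − 1 = 21.101789
x = r cos θ + √(L² − h²) = -54.703847 + 183.792586 = 129.088738

129.0887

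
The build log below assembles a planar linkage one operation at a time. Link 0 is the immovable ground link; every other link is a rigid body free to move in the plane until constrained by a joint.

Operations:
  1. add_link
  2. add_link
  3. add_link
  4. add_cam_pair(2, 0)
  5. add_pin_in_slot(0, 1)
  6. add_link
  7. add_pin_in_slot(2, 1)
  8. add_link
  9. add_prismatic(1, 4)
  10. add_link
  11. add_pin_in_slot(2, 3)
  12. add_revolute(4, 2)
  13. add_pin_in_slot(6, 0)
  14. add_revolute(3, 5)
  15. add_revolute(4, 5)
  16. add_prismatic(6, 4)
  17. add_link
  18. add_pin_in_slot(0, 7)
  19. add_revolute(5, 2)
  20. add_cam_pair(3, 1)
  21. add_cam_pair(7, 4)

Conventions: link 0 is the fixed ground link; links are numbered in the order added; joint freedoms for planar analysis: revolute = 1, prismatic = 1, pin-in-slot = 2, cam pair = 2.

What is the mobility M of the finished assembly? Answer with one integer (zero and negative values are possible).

ground; <1,0,0>
#1 <2,0,0>
#2 <3,0,0>
#3 <4,0,0>
C:2↔0 J2 <4,0,1>
PS:0↔1 J2 <4,0,2>
#4 <5,0,2>
PS:2↔1 J2 <5,0,3>
#5 <6,0,3>
P:1↔4 J1 <6,1,3>
#6 <7,1,3>
PS:2↔3 J2 <7,1,4>
R:4↔2 J1 <7,2,4>
PS:6↔0 J2 <7,2,5>
R:3↔5 J1 <7,3,5>
R:4↔5 J1 <7,4,5>
P:6↔4 J1 <7,5,5>
#7 <8,5,5>
PS:0↔7 J2 <8,5,6>
R:5↔2 J1 <8,6,6>
C:3↔1 J2 <8,6,7>
C:7↔4 J2 <8,6,8>
3×7 − 2×6 − 1×8 = 1

M = 1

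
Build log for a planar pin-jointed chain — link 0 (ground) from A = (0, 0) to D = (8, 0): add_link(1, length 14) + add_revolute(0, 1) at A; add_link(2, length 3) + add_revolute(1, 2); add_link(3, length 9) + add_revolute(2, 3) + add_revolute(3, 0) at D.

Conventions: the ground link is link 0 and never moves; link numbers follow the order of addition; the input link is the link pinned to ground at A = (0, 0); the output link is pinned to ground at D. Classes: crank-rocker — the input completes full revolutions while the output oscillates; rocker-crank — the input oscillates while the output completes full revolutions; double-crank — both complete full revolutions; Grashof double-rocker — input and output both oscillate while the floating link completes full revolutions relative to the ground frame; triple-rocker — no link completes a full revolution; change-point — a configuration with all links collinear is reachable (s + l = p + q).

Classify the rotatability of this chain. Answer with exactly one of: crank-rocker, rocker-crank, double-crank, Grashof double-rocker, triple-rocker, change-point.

lengths: ground=8, input=14, coupler=3, output=9
sorted: s=3 (shortest), l=14 (longest), p+q=17
s + l = 17 vs p + q = 17
s + l = p + q → change-point (collinear configuration reachable)

change-point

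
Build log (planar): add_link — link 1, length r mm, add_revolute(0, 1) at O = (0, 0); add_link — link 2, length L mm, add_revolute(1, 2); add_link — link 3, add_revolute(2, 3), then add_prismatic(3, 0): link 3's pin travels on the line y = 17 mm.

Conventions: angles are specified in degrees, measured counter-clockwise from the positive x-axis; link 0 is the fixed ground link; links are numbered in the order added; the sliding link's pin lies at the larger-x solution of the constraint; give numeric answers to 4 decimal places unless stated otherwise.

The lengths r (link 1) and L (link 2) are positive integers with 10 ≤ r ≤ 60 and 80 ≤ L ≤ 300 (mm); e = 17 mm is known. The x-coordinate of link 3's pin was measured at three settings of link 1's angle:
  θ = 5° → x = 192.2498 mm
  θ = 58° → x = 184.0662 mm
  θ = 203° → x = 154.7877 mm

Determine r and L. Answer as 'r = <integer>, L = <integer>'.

constraint per measurement: (x − r cos θ)² + (r sin θ − e)² = L²
subtracting the θ₁ and θ₂ equations cancels the r² and L² terms:
r = (x₁² − x₂²) / (2[(x₁cos θ₁ + e sin θ₁) − (x₂cos θ₂ + e sin θ₂)]) = 18.9999 → r = 19
L² = (x₁ − r cos θ₁)² + (r sin θ₁ − e)² = 30275.9902 → L = 174.0000 → L = 174
check at θ₃=203°: x = 154.7877 (printed 154.7877) ✓

r = 19, L = 174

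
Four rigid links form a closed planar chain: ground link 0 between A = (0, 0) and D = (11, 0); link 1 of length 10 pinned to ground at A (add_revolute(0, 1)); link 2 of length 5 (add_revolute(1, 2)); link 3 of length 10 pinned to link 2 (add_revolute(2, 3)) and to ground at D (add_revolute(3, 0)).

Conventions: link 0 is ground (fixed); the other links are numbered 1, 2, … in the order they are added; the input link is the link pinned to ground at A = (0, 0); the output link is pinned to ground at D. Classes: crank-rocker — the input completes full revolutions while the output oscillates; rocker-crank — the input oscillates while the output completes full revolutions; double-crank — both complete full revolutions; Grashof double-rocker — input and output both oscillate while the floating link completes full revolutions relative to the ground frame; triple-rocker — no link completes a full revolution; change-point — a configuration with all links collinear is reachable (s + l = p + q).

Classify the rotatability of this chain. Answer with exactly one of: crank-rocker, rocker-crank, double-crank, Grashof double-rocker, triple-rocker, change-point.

lengths: ground=11, input=10, coupler=5, output=10
sorted: s=5 (shortest), l=11 (longest), p+q=20
s + l = 16 vs p + q = 20
s + l < p + q (Grashof) with shortest = coupler link → Grashof double-rocker

Grashof double-rocker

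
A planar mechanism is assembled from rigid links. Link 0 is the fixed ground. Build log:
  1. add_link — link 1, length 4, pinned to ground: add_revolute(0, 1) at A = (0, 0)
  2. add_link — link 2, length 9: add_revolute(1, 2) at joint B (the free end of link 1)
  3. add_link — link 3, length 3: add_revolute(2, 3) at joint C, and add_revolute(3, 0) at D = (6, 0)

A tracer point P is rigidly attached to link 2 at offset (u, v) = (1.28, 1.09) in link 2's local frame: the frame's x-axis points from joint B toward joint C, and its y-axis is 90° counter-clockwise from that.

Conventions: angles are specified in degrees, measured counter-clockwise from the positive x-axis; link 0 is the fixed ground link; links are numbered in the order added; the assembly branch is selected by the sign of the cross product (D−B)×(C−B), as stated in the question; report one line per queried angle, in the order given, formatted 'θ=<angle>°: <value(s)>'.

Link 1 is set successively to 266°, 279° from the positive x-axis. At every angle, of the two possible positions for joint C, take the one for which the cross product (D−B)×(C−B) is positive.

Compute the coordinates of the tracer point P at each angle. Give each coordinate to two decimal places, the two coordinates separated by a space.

A=(0,0), D=(6.00,0)
θ=266°: B = A + 4.00·(cos266°, sin266°) = (-0.2790, -3.9903)
θ=266°: |BD| = 7.4396
θ=266°: circle(B,9.00) ∩ circle(D,3.00): a=8.5588, h=2.7834
θ=266°:   candidates: C₊=(5.4516,2.9495) cross=20.708; C₋=(8.4374,-1.7490) cross=-20.708
θ=266°:   branch + wants cross > 0 → take C=(5.4516,2.9495) (cross=20.708)
θ=266°: ex = (C−B)/|BC| = (0.6367,0.7711); ey = (-0.7711,0.6367)
θ=266°: P = B + 1.28·ex + 1.09·ey = (-0.3045,-2.3092)
θ=279°: B = A + 4.00·(cos279°, sin279°) = (0.6257, -3.9508)
θ=279°: |BD| = 6.6702
θ=279°: circle(B,9.00) ∩ circle(D,3.00): a=8.7322, h=2.1789
θ=279°:   candidates: C₊=(6.3709,2.9770) cross=14.534; C₋=(8.9520,-0.5342) cross=-14.534
θ=279°:   branch + wants cross > 0 → take C=(6.3709,2.9770) (cross=14.534)
θ=279°: ex = (C−B)/|BC| = (0.6383,0.7697); ey = (-0.7697,0.6383)
θ=279°: P = B + 1.28·ex + 1.09·ey = (0.6038,-2.2697)

θ=266°: -0.30 -2.31
θ=279°: 0.60 -2.27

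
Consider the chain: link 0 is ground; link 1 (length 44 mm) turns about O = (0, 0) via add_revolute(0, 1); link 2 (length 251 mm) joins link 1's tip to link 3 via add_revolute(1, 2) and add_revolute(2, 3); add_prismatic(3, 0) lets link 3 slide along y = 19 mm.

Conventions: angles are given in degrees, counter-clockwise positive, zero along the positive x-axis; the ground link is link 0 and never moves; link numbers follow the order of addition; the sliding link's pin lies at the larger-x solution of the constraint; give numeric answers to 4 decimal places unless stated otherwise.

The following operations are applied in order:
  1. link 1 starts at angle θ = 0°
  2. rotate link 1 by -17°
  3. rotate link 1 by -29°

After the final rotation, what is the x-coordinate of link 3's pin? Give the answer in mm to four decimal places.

geometry: r = 44 mm, L = 251 mm, e = 19 mm; θ starts at 0°
rotate link 1 by -17°: θ ← 0° -17° = -17°
rotate link 1 by -29°: θ ← -17° -29° = -46°
crank pin P = (r cos θ, r sin θ) = (30.564968, -31.650951)
h = r sin θ − e = -31.650951 − 19 = -50.650951
x = r cos θ + √(L² − h²) = 30.564968 + 245.836289 = 276.401258

276.4013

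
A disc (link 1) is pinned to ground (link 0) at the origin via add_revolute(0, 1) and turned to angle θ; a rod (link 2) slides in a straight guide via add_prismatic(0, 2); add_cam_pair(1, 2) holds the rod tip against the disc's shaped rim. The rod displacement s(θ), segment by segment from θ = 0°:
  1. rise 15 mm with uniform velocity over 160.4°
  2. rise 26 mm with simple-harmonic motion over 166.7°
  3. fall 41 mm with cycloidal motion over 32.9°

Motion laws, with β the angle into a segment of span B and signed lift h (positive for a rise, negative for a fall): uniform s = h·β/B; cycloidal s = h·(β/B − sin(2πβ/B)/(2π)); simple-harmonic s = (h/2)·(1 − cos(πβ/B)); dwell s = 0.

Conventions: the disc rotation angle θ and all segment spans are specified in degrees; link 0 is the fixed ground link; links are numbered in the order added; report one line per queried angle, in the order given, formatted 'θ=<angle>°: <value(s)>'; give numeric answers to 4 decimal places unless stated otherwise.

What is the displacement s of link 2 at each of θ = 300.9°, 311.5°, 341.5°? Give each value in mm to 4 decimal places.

segment 1 (0° to 160.4°, uniform, h = 15) is passed completely: s = 0.0000 + (15) = 15.0000
θ = 300.9° falls in segment 2 (160.4° to 327.1°, simple-harmonic, h = 26): β = 300.9 − 160.4 = 140.5°, B = 166.7°; Δs = 26/2·(1 − cos(π·0.8428)) = 24.4472; s = 15.0000 + 24.4472 = 39.4472
θ = 311.5° falls in segment 2 (160.4° to 327.1°, simple-harmonic, h = 26): β = 311.5 − 160.4 = 151.1°, B = 166.7°; Δs = 26/2·(1 − cos(π·0.9064)) = 25.4422; s = 15.0000 + 25.4422 = 40.4422
segment 2 (160.4° to 327.1°, simple-harmonic, h = 26) is passed completely: s = 15.0000 + (26) = 41.0000
θ = 341.5° falls in segment 3 (327.1° to 360°, cycloidal, h = -41): β = 341.5 − 327.1 = 14.4°, B = 32.9°; Δs = -41·(0.4377 − sin(2π·0.4377)/(2π)) = -15.4553; s = 41.0000 − 15.4553 = 25.5447

θ=300.9°: 39.4472
θ=311.5°: 40.4422
θ=341.5°: 25.5447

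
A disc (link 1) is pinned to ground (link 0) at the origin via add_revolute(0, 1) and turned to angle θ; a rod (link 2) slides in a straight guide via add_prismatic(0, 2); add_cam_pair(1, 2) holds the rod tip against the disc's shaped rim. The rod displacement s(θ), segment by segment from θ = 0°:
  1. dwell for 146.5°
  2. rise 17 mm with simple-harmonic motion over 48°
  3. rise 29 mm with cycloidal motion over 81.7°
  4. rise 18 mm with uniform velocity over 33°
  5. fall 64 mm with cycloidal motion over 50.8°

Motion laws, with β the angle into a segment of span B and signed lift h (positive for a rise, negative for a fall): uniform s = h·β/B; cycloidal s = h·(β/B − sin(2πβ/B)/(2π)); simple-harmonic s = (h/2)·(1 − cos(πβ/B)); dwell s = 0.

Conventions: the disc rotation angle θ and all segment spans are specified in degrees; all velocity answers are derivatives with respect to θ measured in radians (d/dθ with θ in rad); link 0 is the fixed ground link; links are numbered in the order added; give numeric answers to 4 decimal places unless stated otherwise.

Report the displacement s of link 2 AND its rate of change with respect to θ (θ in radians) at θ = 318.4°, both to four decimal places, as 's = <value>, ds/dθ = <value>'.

segment 1 (0° to 146.5°, dwell): s unchanged at 0.0000
segment 2 (146.5° to 194.5°, simple-harmonic, h = 17) is passed completely: s = 0.0000 + (17) = 17.0000
segment 3 (194.5° to 276.2°, cycloidal, h = 29) is passed completely: s = 17.0000 + (29) = 46.0000
segment 4 (276.2° to 309.2°, uniform, h = 18) is passed completely: s = 46.0000 + (18) = 64.0000
θ = 318.4° falls in segment 5 (309.2° to 360°, cycloidal, h = -64): β = 318.4 − 309.2 = 9.2°, B = 50.8°; Δs = -64·(0.1811 − sin(2π·0.1811)/(2π)) = -2.3442; s = 64.0000 − 2.3442 = 61.6558
velocity in seg [309.2°–360°] (cycloidal), θ in radians: β = 9.2° = 0.1606 rad, B = 50.8° = 0.8866 rad; ds/dθ = (h/B)(1 − cos(2πβ/B)) = ((-64)/0.8866)(1 − cos(2π·0.1811)) = -41.902471 mm/rad

s = 61.6558, ds/dθ = -41.9025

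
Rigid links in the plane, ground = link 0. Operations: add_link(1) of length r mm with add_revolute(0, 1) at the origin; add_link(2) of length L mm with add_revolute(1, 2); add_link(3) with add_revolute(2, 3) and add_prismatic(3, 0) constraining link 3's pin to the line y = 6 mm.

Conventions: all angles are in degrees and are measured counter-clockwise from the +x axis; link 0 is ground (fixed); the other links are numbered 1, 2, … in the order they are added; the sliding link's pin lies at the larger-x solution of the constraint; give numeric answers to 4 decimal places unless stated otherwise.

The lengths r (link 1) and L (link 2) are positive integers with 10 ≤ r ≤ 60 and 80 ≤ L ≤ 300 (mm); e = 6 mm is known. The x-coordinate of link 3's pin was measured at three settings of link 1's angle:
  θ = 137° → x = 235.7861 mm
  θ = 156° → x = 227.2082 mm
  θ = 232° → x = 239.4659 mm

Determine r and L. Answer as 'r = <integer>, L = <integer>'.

constraint per measurement: (x − r cos θ)² + (r sin θ − e)² = L²
subtracting the θ₁ and θ₂ equations cancels the r² and L² terms:
r = (x₁² − x₂²) / (2[(x₁cos θ₁ + e sin θ₁) − (x₂cos θ₂ + e sin θ₂)]) = 53.9997 → r = 54
L² = (x₁ − r cos θ₁)² + (r sin θ₁ − e)² = 76728.9980 → L = 277.0000 → L = 277
check at θ₃=232°: x = 239.4659 (printed 239.4659) ✓

r = 54, L = 277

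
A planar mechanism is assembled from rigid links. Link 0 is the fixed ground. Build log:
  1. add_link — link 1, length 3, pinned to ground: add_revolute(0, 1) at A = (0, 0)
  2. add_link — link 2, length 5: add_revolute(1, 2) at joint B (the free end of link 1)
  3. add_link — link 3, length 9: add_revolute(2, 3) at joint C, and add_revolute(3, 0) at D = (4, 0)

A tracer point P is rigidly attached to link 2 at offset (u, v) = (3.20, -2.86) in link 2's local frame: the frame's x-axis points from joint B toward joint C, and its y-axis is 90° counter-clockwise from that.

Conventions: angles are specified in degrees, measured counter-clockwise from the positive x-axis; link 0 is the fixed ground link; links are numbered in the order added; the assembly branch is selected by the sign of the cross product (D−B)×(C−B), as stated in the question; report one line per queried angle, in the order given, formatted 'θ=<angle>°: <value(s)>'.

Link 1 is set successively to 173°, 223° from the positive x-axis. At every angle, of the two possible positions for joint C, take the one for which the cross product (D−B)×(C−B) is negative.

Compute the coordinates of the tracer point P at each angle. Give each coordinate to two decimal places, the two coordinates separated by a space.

A=(0,0), D=(4.00,0)
θ=173°: B = A + 3.00·(cos173°, sin173°) = (-2.9776, 0.3656)
θ=173°: |BD| = 6.9872
θ=173°: circle(B,5.00) ∩ circle(D,9.00): a=-0.5137, h=4.9735
θ=173°:   candidates: C₊=(-3.2304,5.3592) cross=34.751; C₋=(-3.7509,-4.5742) cross=-34.751
θ=173°:   branch - wants cross < 0 → take C=(-3.7509,-4.5742) (cross=-34.751)
θ=173°: ex = (C−B)/|BC| = (-0.1547,-0.9880); ey = (0.9880,-0.1547)
θ=173°: P = B + 3.20·ex + -2.86·ey = (-6.2981,-2.3536)
θ=223°: B = A + 3.00·(cos223°, sin223°) = (-2.1941, -2.0460)
θ=223°: |BD| = 6.5232
θ=223°: circle(B,5.00) ∩ circle(D,9.00): a=-1.0307, h=4.8926
θ=223°:   candidates: C₊=(-4.7073,2.2764) cross=31.916; C₋=(-1.6382,-7.0150) cross=-31.916
θ=223°:   branch - wants cross < 0 → take C=(-1.6382,-7.0150) (cross=-31.916)
θ=223°: ex = (C−B)/|BC| = (0.1112,-0.9938); ey = (0.9938,0.1112)
θ=223°: P = B + 3.20·ex + -2.86·ey = (-4.6806,-5.5441)

θ=173°: -6.30 -2.35
θ=223°: -4.68 -5.54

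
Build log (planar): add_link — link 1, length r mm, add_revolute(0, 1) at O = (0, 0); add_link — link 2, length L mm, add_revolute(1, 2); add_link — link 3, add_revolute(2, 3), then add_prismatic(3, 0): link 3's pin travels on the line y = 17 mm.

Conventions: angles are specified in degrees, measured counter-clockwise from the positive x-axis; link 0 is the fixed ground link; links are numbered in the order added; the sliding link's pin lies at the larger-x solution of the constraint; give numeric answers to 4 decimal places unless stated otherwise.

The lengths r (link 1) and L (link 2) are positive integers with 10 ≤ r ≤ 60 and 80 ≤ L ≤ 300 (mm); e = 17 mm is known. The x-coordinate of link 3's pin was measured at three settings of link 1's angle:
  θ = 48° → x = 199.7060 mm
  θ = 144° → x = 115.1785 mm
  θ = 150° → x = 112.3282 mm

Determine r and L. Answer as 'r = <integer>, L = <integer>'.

constraint per measurement: (x − r cos θ)² + (r sin θ − e)² = L²
subtracting the θ₁ and θ₂ equations cancels the r² and L² terms:
r = (x₁² − x₂²) / (2[(x₁cos θ₁ + e sin θ₁) − (x₂cos θ₂ + e sin θ₂)]) = 58.0000 → r = 58
L² = (x₁ − r cos θ₁)² + (r sin θ₁ − e)² = 26568.9948 → L = 163.0000 → L = 163
check at θ₃=150°: x = 112.3282 (printed 112.3282) ✓

r = 58, L = 163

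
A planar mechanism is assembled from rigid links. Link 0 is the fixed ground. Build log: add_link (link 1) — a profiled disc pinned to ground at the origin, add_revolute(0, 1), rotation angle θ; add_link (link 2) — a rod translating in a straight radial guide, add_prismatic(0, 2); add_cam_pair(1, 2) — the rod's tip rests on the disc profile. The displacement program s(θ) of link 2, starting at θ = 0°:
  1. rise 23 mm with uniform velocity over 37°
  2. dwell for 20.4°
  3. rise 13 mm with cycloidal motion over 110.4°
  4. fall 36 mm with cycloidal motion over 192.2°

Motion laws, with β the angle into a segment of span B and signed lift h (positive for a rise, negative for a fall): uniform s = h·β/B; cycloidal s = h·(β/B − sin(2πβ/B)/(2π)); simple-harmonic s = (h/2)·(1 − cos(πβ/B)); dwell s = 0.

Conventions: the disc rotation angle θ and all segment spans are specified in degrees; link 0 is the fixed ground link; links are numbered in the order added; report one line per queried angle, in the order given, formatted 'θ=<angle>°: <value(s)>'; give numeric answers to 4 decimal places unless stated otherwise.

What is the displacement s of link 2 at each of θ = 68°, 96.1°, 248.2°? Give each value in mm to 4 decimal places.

seg 1 [0°–37°] uniform, h=23: full span → s += 23 → s = 23.0000
seg 2 [37°–57.4°] dwell: s stays 23.0000
seg 3 [57.4°–167.8°] cycloidal, h=13: θ=68° here. β=10.6, B=110.4. 13·(0.0960 − sin(2π·0.0960)/(2π)) = 0.0743 → s = 23.0743
seg 3 [57.4°–167.8°] cycloidal, h=13: θ=96.1° here. β=38.7, B=110.4. 13·(0.3505 − sin(2π·0.3505)/(2π)) = 2.8874 → s = 25.8874
seg 3 [57.4°–167.8°] cycloidal, h=13: full span → s += 13 → s = 36.0000
seg 4 [167.8°–360°] cycloidal, h=-36: θ=248.2° here. β=80.4, B=192.2. -36·(0.4183 − sin(2π·0.4183)/(2π)) = -12.2460 → s = 23.7540

θ=68°: 23.0743
θ=96.1°: 25.8874
θ=248.2°: 23.7540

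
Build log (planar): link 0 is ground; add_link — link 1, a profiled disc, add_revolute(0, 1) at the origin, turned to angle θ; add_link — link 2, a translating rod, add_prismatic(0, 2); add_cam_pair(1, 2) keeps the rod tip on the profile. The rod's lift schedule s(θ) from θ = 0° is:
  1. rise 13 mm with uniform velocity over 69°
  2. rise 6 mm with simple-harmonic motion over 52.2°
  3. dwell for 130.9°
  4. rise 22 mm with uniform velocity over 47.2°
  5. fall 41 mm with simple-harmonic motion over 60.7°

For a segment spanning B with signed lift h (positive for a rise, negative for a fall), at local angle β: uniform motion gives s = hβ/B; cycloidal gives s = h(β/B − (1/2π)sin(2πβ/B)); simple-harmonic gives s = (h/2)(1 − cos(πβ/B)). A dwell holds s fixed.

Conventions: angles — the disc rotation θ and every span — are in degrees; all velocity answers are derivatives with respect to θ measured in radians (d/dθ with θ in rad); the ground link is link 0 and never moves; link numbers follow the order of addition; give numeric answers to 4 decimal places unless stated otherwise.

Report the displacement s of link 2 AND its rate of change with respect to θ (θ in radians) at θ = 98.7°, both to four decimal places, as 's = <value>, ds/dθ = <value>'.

seg 1 [0°–69°] uniform, h=13: full span → s += 13 → s = 13.0000
seg 2 [69°–121.2°] simple-harmonic, h=6: θ=98.7° here. β=29.7, B=52.2. 6/2·(1 − cos(π·0.5690)) = 3.6449 → s = 16.6449
velocity in seg [69°–121.2°] (simple-harmonic), θ in radians: β = 29.7° = 0.5184 rad, B = 52.2° = 0.9111 rad; ds/dθ = (πh/(2B)) sin(πβ/B) = (π·6/(2·0.9111)) sin(π·0.5690) = 10.102971 mm/rad

s = 16.6449, ds/dθ = 10.1030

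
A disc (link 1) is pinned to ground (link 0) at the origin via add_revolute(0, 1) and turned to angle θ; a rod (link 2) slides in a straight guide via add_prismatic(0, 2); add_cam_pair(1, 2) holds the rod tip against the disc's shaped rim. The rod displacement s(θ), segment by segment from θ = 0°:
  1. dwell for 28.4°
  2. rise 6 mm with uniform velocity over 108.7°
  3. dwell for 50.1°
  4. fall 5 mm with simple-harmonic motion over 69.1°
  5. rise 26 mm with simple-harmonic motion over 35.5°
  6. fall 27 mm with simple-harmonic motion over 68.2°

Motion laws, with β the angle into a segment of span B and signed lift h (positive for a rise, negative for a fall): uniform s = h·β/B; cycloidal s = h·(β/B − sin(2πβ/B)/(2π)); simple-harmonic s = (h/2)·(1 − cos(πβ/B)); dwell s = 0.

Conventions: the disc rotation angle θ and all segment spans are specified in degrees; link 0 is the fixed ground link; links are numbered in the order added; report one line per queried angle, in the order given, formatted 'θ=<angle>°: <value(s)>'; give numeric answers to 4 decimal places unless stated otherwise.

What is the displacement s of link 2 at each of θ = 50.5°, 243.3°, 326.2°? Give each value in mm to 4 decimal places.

segment 1 (0° to 28.4°, dwell): s unchanged at 0.0000
θ = 50.5° falls in segment 2 (28.4° to 137.1°, uniform, h = 6): β = 50.5 − 28.4 = 22.1°, B = 108.7°; Δs = 6·22.1/108.7 = 1.2199; s = 0.0000 + 1.2199 = 1.2199
segment 2 (28.4° to 137.1°, uniform, h = 6) is passed completely: s = 0.0000 + (6) = 6.0000
segment 3 (137.1° to 187.2°, dwell): s unchanged at 6.0000
θ = 243.3° falls in segment 4 (187.2° to 256.3°, simple-harmonic, h = -5): β = 243.3 − 187.2 = 56.1°, B = 69.1°; Δs = -5/2·(1 − cos(π·0.8119)) = -4.5759; s = 6.0000 − 4.5759 = 1.4241
segment 4 (187.2° to 256.3°, simple-harmonic, h = -5) is passed completely: s = 6.0000 + (-5) = 1.0000
segment 5 (256.3° to 291.8°, simple-harmonic, h = 26) is passed completely: s = 1.0000 + (26) = 27.0000
θ = 326.2° falls in segment 6 (291.8° to 360°, simple-harmonic, h = -27): β = 326.2 − 291.8 = 34.4°, B = 68.2°; Δs = -27/2·(1 − cos(π·0.5044)) = -13.6866; s = 27.0000 − 13.6866 = 13.3134

θ=50.5°: 1.2199
θ=243.3°: 1.4241
θ=326.2°: 13.3134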